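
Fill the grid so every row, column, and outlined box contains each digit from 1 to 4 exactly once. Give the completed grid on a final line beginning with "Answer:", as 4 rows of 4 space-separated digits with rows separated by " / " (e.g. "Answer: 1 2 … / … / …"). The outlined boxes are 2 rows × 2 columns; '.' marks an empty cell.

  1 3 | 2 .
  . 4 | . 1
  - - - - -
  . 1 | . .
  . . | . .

Step 1. [r4c2∈{2}] only 2 remains possible at r4c2 ⇒ r4c2=2.
Step 2. [r1c4∈{4}] only 4 remains possible at r1c4 ⇒ r1c4=4.
Step 3. [r4c4∈{3}] r4c4 is down to just 3, so r4c4=3.
Step 4. [r3c3∈{4}] r3c3 is down to just 4, so r3c3=4.
Step 5. [r4c3∈{1}] r4c3 is down to just 1. So r4c3=1.
Step 6. [r2c3∈{3}] only 3 remains possible at r2c3 ⇒ r2c3=3.
Step 7. [r3c1∈{3}] r3c1 is down to just 3. So r3c1=3.
Step 8. [r4c1∈{4}] r4c1's peers cover all but 4, so r4c1=4.
Step 9. [r3c4∈{2}] r3c4 is down to just 2, so r3c4=2.
Step 10. [r2c1∈{2}] r2c1's peers cover all but 2 ⇒ r2c1=2.

Answer: 1 3 2 4 / 2 4 3 1 / 3 1 4 2 / 4 2 1 3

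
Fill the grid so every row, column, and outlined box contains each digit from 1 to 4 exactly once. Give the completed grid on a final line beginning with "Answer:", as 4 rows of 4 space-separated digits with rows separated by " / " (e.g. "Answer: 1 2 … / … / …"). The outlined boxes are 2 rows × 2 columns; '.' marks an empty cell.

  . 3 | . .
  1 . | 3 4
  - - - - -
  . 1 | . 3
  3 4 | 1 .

Step 1. [r1c3∈{2}] only 2 remains possible at r1c3. So r1c3=2.
Step 2. [r3c3∈{4}] r3c3 is down to just 4, so r3c3=4.
Step 3. [r1c4∈{1}] r1c4's peers cover all but 1 ⇒ r1c4=1.
Step 4. [r3c1∈{2}] r3c1's peers cover all but 2, so r3c1=2.
Step 5. [r4c4∈{2}] only 2 remains possible at r4c4 ⇒ r4c4=2.
Step 6. [r1c1∈{4}] nothing but 4 survives at r1c1. So r1c1=4.
Step 7. [r2c2∈{2}] r2c2's peers cover all but 2. So r2c2=2.

Answer: 4 3 2 1 / 1 2 3 4 / 2 1 4 3 / 3 4 1 2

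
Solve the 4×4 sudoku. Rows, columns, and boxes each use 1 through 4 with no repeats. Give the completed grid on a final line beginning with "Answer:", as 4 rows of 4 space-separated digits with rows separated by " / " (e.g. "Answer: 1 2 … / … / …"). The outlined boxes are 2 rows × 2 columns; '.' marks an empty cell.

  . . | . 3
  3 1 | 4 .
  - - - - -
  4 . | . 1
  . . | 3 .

Step 1. [r4c2∈{2}] r4c2's peers cover all but 2, so r4c2=2.
Step 2. [r1c3∈{1,2}] row 1 places 1 nowhere but r1c3. So r1c3=1.
Step 3. [r1c2∈{4}] r1c2 has the single candidate 4. So r1c2=4.
Step 4. [r3c3∈{2}] nothing but 2 survives at r3c3. So r3c3=2.
Step 5. [r4c1∈{1}] only 1 remains possible at r4c1, so r4c1=1.
Step 6. [r4c4∈{4}] r4c4 has the single candidate 4 ⇒ r4c4=4.
Step 7. [r3c2∈{3}] r3c2 has the single candidate 3. So r3c2=3.
Step 8. [r2c4∈{2}] r2c4 has the single candidate 2, so r2c4=2.
Step 9. [r1c1∈{2}] r1c1 is down to just 2, so r1c1=2.

Answer: 2 4 1 3 / 3 1 4 2 / 4 3 2 1 / 1 2 3 4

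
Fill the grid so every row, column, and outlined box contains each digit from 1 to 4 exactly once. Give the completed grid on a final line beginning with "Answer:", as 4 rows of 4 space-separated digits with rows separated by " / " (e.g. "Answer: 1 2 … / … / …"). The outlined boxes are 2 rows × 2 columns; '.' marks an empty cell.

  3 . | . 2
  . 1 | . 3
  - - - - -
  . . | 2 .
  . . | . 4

Step 1. [r1c2∈{4}] only 4 remains possible at r1c2 ⇒ r1c2=4.
Step 2. [r4c2∈{2,3}] 2 has one home in col 2: r4c2 ⇒ r4c2=2.
Step 3. [r3c4∈{1}] r3c4's peers cover all but 1. So r3c4=1.
Step 4. [r3c2∈{3}] only 3 remains possible at r3c2. So r3c2=3.
Step 5. [r1c3∈{1}] r1c3 has the single candidate 1, so r1c3=1.
Step 6. [r2c3∈{4}] r2c3 is down to just 4. So r2c3=4.
Step 7. [r2c1∈{2}] r2c1 has the single candidate 2, so r2c1=2.
Step 8. [r4c1∈{1}] r4c1 has the single candidate 1. So r4c1=1.
Step 9. [r3c1∈{4}] r3c1 is down to just 4, so r3c1=4.
Step 10. [r4c3∈{3}] nothing but 3 survives at r4c3 ⇒ r4c3=3.

Answer: 3 4 1 2 / 2 1 4 3 / 4 3 2 1 / 1 2 3 4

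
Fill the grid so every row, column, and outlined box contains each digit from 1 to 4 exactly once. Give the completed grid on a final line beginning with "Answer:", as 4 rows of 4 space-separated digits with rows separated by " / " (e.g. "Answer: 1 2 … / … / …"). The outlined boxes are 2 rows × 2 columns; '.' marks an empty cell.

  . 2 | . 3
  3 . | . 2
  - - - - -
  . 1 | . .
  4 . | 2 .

Step 1. [r1c3∈{1,4}] across row 1, 4 lands solely at r1c3, so r1c3=4.
Step 2. [r2c3∈{1}] r2c3's peers cover all but 1. So r2c3=1.
Step 3. [r4c2∈{3}] only 3 remains possible at r4c2, so r4c2=3.
Step 4. [r3c1∈{2}] r3c1 has the single candidate 2. So r3c1=2.
Step 5. [r3c3∈{3}] only 3 remains possible at r3c3, so r3c3=3.
Step 6. [r3c4∈{4}] r3c4's peers cover all but 4, so r3c4=4.
Step 7. [r2c2∈{4}] r2c2's peers cover all but 4 ⇒ r2c2=4.
Step 8. [r1c1∈{1}] nothing but 1 survives at r1c1. So r1c1=1.
Step 9. [r4c4∈{1}] only 1 remains possible at r4c4, so r4c4=1.

Answer: 1 2 4 3 / 3 4 1 2 / 2 1 3 4 / 4 3 2 1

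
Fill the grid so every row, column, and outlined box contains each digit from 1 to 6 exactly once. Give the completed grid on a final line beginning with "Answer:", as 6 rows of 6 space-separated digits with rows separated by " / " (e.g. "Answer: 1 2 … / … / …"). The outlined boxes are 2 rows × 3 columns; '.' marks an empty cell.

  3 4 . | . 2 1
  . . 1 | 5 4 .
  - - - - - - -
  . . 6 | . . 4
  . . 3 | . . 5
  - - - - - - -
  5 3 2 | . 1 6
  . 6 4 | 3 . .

Step 1. [r2c2∈{2}] r2c2 has the single candidate 2, so r2c2=2.
Step 2. [r4c2∈{1}] r4c2's peers cover all but 1, so r4c2=1.
Step 3. [r3c1∈{2}] r3c1 has the single candidate 2, so r3c1=2.
Step 4. [r1c4∈{6}] r1c4 has the single candidate 6 ⇒ r1c4=6.
Step 5. [r1c3∈{5}] nothing but 5 survives at r1c3, so r1c3=5.
Step 6. [r3c2∈{5}] nothing but 5 survives at r3c2. So r3c2=5.
Step 7. [r3c5∈{3}] r3c5's peers cover all but 3. So r3c5=3.
Step 8. [r6c5∈{5}] nothing but 5 survives at r6c5 ⇒ r6c5=5.
Step 9. [r3c4∈{1}] r3c4 has the single candidate 1, so r3c4=1.
Step 10. [r6c6∈{2}] r6c6 is down to just 2. So r6c6=2.
Step 11. [r4c4∈{2}] nothing but 2 survives at r4c4. So r4c4=2.
Step 12. [r5c4∈{4}] r5c4 has the single candidate 4. So r5c4=4.
Step 13. [r6c1∈{1}] only 1 remains possible at r6c1 ⇒ r6c1=1.
Step 14. [r2c1∈{6}] r2c1 has the single candidate 6, so r2c1=6.
Step 15. [r2c6∈{3}] r2c6 is down to just 3. So r2c6=3.
Step 16. [r4c5∈{6}] nothing but 6 survives at r4c5 ⇒ r4c5=6.
Step 17. [r4c1∈{4}] only 4 remains possible at r4c1, so r4c1=4.

Answer: 3 4 5 6 2 1 / 6 2 1 5 4 3 / 2 5 6 1 3 4 / 4 1 3 2 6 5 / 5 3 2 4 1 6 / 1 6 4 3 5 2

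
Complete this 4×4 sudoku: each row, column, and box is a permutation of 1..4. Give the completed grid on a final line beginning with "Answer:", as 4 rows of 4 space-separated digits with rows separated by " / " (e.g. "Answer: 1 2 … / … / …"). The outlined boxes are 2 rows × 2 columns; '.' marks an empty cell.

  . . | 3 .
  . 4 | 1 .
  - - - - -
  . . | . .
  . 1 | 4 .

Step 1. [r3c2∈{2,3}] across col 2, 3 lands solely at r3c2, so r3c2=3.
Step 2. [r2c4∈{2}] r2c4 has the single candidate 2, so r2c4=2.
Step 3. [r4c1∈{2}] r4c1 has the single candidate 2. So r4c1=2.
Step 4. [r3c4∈{1}] r3c4 is down to just 1. So r3c4=1.
Step 5. [r1c2∈{2}] nothing but 2 survives at r1c2, so r1c2=2.
Step 6. [r3c3∈{2}] only 2 remains possible at r3c3. So r3c3=2.
Step 7. [r4c4∈{3}] r4c4's peers cover all but 3. So r4c4=3.
Step 8. [r3c1∈{4}] r3c1's peers cover all but 4 ⇒ r3c1=4.
Step 9. [r2c1∈{3}] nothing but 3 survives at r2c1, so r2c1=3.
Step 10. [r1c4∈{4}] r1c4 has the single candidate 4 ⇒ r1c4=4.
Step 11. [r1c1∈{1}] r1c1 has the single candidate 1 ⇒ r1c1=1.

Answer: 1 2 3 4 / 3 4 1 2 / 4 3 2 1 / 2 1 4 3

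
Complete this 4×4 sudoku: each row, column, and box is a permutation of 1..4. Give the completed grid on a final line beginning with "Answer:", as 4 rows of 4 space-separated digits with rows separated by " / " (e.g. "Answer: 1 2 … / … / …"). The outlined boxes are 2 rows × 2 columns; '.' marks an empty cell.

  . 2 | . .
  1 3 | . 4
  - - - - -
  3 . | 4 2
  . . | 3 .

Step 1. [r4c4∈{1}] nothing but 1 survives at r4c4, so r4c4=1.
Step 2. [r4c1∈{2,4}] in row 4, 2 fits only at r4c1, so r4c1=2.
Step 3. [r1c1∈{4}] r1c1 has the single candidate 4 ⇒ r1c1=4.
Step 4. [r4c2∈{4}] only 4 remains possible at r4c2 ⇒ r4c2=4.
Step 5. [r1c4∈{3}] only 3 remains possible at r1c4, so r1c4=3.
Step 6. [r2c3∈{2}] r2c3's peers cover all but 2. So r2c3=2.
Step 7. [r1c3∈{1}] r1c3 is down to just 1 ⇒ r1c3=1.
Step 8. [r3c2∈{1}] r3c2's peers cover all but 1 ⇒ r3c2=1.

Answer: 4 2 1 3 / 1 3 2 4 / 3 1 4 2 / 2 4 3 1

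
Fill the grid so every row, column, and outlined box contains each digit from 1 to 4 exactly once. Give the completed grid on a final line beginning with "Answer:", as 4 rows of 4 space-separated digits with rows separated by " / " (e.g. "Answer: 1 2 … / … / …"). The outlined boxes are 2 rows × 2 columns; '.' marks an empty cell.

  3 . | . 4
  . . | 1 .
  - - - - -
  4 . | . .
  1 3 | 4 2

Step 1. [r2c1∈{2}] only 2 remains possible at r2c1 ⇒ r2c1=2.
Step 2. [r3c3∈{3}] r3c3 is down to just 3, so r3c3=3.
Step 3. [r2c4∈{3}] r2c4 is down to just 3. So r2c4=3.
Step 4. [r3c4∈{1}] only 1 remains possible at r3c4, so r3c4=1.
Step 5. [r1c2∈{1}] nothing but 1 survives at r1c2. So r1c2=1.
Step 6. [r1c3∈{2}] only 2 remains possible at r1c3. So r1c3=2.
Step 7. [r3c2∈{2}] only 2 remains possible at r3c2 ⇒ r3c2=2.
Step 8. [r2c2∈{4}] only 4 remains possible at r2c2, so r2c2=4.

Answer: 3 1 2 4 / 2 4 1 3 / 4 2 3 1 / 1 3 4 2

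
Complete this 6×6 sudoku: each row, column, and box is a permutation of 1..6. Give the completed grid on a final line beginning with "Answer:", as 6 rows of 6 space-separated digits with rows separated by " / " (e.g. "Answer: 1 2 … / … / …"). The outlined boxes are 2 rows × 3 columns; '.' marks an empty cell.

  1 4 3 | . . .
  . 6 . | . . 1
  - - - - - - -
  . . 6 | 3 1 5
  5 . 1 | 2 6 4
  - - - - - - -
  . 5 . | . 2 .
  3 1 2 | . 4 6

Step 1. [r1c5∈{5}] r1c5's peers cover all but 5, so r1c5=5.
Step 2. [r3c1∈{2,4}] across row 3, 4 lands solely at r3c1 ⇒ r3c1=4.
Step 3. [r4c2∈{3}] r4c2 is down to just 3. So r4c2=3.
Step 4. [r1c6∈{2}] only 2 remains possible at r1c6, so r1c6=2.
Step 5. [r3c2∈{2}] r3c2's peers cover all but 2. So r3c2=2.
Step 6. [r1c4∈{6}] only 6 remains possible at r1c4, so r1c4=6.
Step 7. [r2c3∈{5}] nothing but 5 survives at r2c3. So r2c3=5.
Step 8. [r2c4∈{4}] r2c4 has the single candidate 4. So r2c4=4.
Step 9. [r5c3∈{4}] only 4 remains possible at r5c3 ⇒ r5c3=4.
Step 10. [r6c4∈{5}] r6c4 has the single candidate 5 ⇒ r6c4=5.
Step 11. [r2c5∈{3}] r2c5 has the single candidate 3 ⇒ r2c5=3.
Step 12. [r5c6∈{3}] nothing but 3 survives at r5c6, so r5c6=3.
Step 13. [r2c1∈{2}] r2c1 is down to just 2 ⇒ r2c1=2.
Step 14. [r5c1∈{6}] nothing but 6 survives at r5c1. So r5c1=6.
Step 15. [r5c4∈{1}] r5c4 is down to just 1, so r5c4=1.

Answer: 1 4 3 6 5 2 / 2 6 5 4 3 1 / 4 2 6 3 1 5 / 5 3 1 2 6 4 / 6 5 4 1 2 3 / 3 1 2 5 4 6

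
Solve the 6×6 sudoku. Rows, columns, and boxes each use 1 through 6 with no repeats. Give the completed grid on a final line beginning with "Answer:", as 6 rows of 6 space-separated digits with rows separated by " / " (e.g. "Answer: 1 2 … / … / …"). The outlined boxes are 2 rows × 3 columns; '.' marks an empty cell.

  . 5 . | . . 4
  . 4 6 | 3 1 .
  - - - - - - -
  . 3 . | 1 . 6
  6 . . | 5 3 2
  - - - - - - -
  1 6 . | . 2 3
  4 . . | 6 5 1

Step 1. [r1c3∈{1,2,3}] row 1 places 1 nowhere but r1c3, so r1c3=1.
Step 2. [r2c1∈{2}] r2c1's peers cover all but 2 ⇒ r2c1=2.
Step 3. [r3c3∈{2,4,5}] 2 has one home in row 3: r3c3. So r3c3=2.
Step 4. [r1c4∈{2}] r1c4's peers cover all but 2 ⇒ r1c4=2.
Step 5. [r3c5∈{4}] r3c5's peers cover all but 4 ⇒ r3c5=4.
Step 6. [r2c6∈{5}] r2c6 is down to just 5. So r2c6=5.
Step 7. [r5c4∈{4}] r5c4's peers cover all but 4. So r5c4=4.
Step 8. [r6c3∈{3}] nothing but 3 survives at r6c3. So r6c3=3.
Step 9. [r6c2∈{2}] r6c2 has the single candidate 2, so r6c2=2.
Step 10. [r5c3∈{5}] r5c3 has the single candidate 5 ⇒ r5c3=5.
Step 11. [r4c3∈{4}] only 4 remains possible at r4c3. So r4c3=4.
Step 12. [r3c1∈{5}] r3c1 has the single candidate 5, so r3c1=5.
Step 13. [r4c2∈{1}] only 1 remains possible at r4c2, so r4c2=1.
Step 14. [r1c5∈{6}] nothing but 6 survives at r1c5 ⇒ r1c5=6.
Step 15. [r1c1∈{3}] only 3 remains possible at r1c1. So r1c1=3.

Answer: 3 5 1 2 6 4 / 2 4 6 3 1 5 / 5 3 2 1 4 6 / 6 1 4 5 3 2 / 1 6 5 4 2 3 / 4 2 3 6 5 1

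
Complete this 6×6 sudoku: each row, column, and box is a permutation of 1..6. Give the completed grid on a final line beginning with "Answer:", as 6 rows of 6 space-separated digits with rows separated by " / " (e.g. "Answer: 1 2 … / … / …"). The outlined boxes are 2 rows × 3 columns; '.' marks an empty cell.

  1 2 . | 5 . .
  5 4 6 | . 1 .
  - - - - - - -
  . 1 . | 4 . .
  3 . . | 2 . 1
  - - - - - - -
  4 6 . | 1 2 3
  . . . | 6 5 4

Step 1. [r4c5∈{6}] nothing but 6 survives at r4c5 ⇒ r4c5=6.
Step 2. [r5c3∈{5}] r5c3 has the single candidate 5 ⇒ r5c3=5.
Step 3. [r1c3∈{3}] only 3 remains possible at r1c3, so r1c3=3.
Step 4. [r3c3∈{2}] r3c3 is down to just 2, so r3c3=2.
Step 5. [r2c6∈{2}] r2c6 is down to just 2 ⇒ r2c6=2.
Step 6. [r3c1∈{6}] nothing but 6 survives at r3c1 ⇒ r3c1=6.
Step 7. [r4c3∈{4}] r4c3 has the single candidate 4 ⇒ r4c3=4.
Step 8. [r1c6∈{6}] nothing but 6 survives at r1c6. So r1c6=6.
Step 9. [r1c5∈{4}] only 4 remains possible at r1c5 ⇒ r1c5=4.
Step 10. [r3c6∈{5}] r3c6 is down to just 5, so r3c6=5.
Step 11. [r2c4∈{3}] r2c4 is down to just 3, so r2c4=3.
Step 12. [r4c2∈{5}] r4c2 has the single candidate 5, so r4c2=5.
Step 13. [r3c5∈{3}] nothing but 3 survives at r3c5 ⇒ r3c5=3.
Step 14. [r6c3∈{1}] only 1 remains possible at r6c3, so r6c3=1.
Step 15. [r6c1∈{2}] r6c1 is down to just 2. So r6c1=2.
Step 16. [r6c2∈{3}] nothing but 3 survives at r6c2, so r6c2=3.

Answer: 1 2 3 5 4 6 / 5 4 6 3 1 2 / 6 1 2 4 3 5 / 3 5 4 2 6 1 / 4 6 5 1 2 3 / 2 3 1 6 5 4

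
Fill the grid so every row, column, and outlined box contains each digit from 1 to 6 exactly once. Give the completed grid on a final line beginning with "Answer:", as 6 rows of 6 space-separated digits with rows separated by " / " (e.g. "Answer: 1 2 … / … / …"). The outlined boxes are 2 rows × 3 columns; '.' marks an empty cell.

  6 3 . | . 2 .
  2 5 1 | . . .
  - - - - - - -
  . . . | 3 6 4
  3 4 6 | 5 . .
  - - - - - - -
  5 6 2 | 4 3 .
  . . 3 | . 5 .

Step 1. [r6c2∈{1}] r6c2 is down to just 1. So r6c2=1.
Step 2. [r5c6∈{1}] nothing but 1 survives at r5c6. So r5c6=1.
Step 3. [r6c4∈{2,6}] 2 has one home in col 4: r6c4. So r6c4=2.
Step 4. [r2c6∈{3,6}] 3 has one home in row 2: r2c6. So r2c6=3.
Step 5. [r2c4∈{6}] r2c4 has the single candidate 6. So r2c4=6.
Step 6. [r3c1∈{1}] nothing but 1 survives at r3c1, so r3c1=1.
Step 7. [r4c5∈{1}] r4c5 is down to just 1. So r4c5=1.
Step 8. [r6c6∈{6}] only 6 remains possible at r6c6. So r6c6=6.
Step 9. [r1c3∈{4}] r1c3's peers cover all but 4. So r1c3=4.
Step 10. [r4c6∈{2}] r4c6 is down to just 2, so r4c6=2.
Step 11. [r3c2∈{2}] only 2 remains possible at r3c2. So r3c2=2.
Step 12. [r1c4∈{1}] only 1 remains possible at r1c4. So r1c4=1.
Step 13. [r6c1∈{4}] r6c1 is down to just 4. So r6c1=4.
Step 14. [r2c5∈{4}] r2c5 has the single candidate 4 ⇒ r2c5=4.
Step 15. [r1c6∈{5}] r1c6 has the single candidate 5, so r1c6=5.
Step 16. [r3c3∈{5}] nothing but 5 survives at r3c3, so r3c3=5.

Answer: 6 3 4 1 2 5 / 2 5 1 6 4 3 / 1 2 5 3 6 4 / 3 4 6 5 1 2 / 5 6 2 4 3 1 / 4 1 3 2 5 6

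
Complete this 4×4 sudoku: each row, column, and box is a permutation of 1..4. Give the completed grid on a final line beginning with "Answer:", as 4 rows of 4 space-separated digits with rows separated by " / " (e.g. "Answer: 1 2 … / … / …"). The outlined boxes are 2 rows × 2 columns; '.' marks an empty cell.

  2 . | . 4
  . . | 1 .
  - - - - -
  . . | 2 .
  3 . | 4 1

Step 1. [r3c1∈{1,4}] in col 1, 1 fits only at r3c1. So r3c1=1.
Step 2. [r1c3∈{3}] r1c3 is down to just 3, so r1c3=3.
Step 3. [r2c2∈{3,4}] across row 2, 3 lands solely at r2c2 ⇒ r2c2=3.
Step 4. [r1c2∈{1}] only 1 remains possible at r1c2, so r1c2=1.
Step 5. [r3c4∈{3}] r3c4 has the single candidate 3 ⇒ r3c4=3.
Step 6. [r3c2∈{4}] r3c2 is down to just 4, so r3c2=4.
Step 7. [r4c2∈{2}] r4c2 has the single candidate 2. So r4c2=2.
Step 8. [r2c4∈{2}] r2c4 is down to just 2. So r2c4=2.
Step 9. [r2c1∈{4}] r2c1 is down to just 4, so r2c1=4.

Answer: 2 1 3 4 / 4 3 1 2 / 1 4 2 3 / 3 2 4 1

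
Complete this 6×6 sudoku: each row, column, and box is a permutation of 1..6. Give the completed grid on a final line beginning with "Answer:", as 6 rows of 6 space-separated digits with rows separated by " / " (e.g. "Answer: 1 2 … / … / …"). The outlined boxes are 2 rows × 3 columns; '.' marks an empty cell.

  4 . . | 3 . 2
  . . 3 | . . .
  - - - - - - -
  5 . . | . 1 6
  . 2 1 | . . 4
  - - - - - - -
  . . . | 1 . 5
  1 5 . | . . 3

Step 1. [r4c1∈{3,6}] in row 4, 6 fits only at r4c1. So r4c1=6.
Step 2. [r3c3∈{4}] only 4 remains possible at r3c3, so r3c3=4.
Step 3. [r5c2∈{3,4,6}] r5c2 is the only open cell in col 2 admitting 4 ⇒ r5c2=4.
Step 4. [r1c3∈{5,6}] across col 3, 5 lands solely at r1c3, so r1c3=5.
Step 5. [r1c5∈{6}] r1c5 has the single candidate 6, so r1c5=6.
Step 6. [r5c5∈{2}] r5c5's peers cover all but 2, so r5c5=2.
Step 7. [r6c4∈{4,6}] r6c4 is the only open cell in col 4 admitting 6 ⇒ r6c4=6.
Step 8. [r2c4∈{4,5}] r2c4 is the only open cell in col 4 admitting 4, so r2c4=4.
Step 9. [r4c5∈{3,5}] across row 4, 3 lands solely at r4c5. So r4c5=3.
Step 10. [r1c2∈{1}] only 1 remains possible at r1c2 ⇒ r1c2=1.
Step 11. [r2c6∈{1}] only 1 remains possible at r2c6 ⇒ r2c6=1.
Step 12. [r2c1∈{2}] nothing but 2 survives at r2c1. So r2c1=2.
Step 13. [r3c4∈{2}] r3c4 has the single candidate 2 ⇒ r3c4=2.
Step 14. [r3c2∈{3}] r3c2 is down to just 3. So r3c2=3.
Step 15. [r2c2∈{6}] r2c2 is down to just 6 ⇒ r2c2=6.
Step 16. [r5c3∈{6}] r5c3's peers cover all but 6, so r5c3=6.
Step 17. [r6c3∈{2}] r6c3 is down to just 2 ⇒ r6c3=2.
Step 18. [r5c1∈{3}] only 3 remains possible at r5c1, so r5c1=3.
Step 19. [r6c5∈{4}] r6c5 is down to just 4. So r6c5=4.
Step 20. [r4c4∈{5}] r4c4 is down to just 5 ⇒ r4c4=5.
Step 21. [r2c5∈{5}] nothing but 5 survives at r2c5, so r2c5=5.

Answer: 4 1 5 3 6 2 / 2 6 3 4 5 1 / 5 3 4 2 1 6 / 6 2 1 5 3 4 / 3 4 6 1 2 5 / 1 5 2 6 4 3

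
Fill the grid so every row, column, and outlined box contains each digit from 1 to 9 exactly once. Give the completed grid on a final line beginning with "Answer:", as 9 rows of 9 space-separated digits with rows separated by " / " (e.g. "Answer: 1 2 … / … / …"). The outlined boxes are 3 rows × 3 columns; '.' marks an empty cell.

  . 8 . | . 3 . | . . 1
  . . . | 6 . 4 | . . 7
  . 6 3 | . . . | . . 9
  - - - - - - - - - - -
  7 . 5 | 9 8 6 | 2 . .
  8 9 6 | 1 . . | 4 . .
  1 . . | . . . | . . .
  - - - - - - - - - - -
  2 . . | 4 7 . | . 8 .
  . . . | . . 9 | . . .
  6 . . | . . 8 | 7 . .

Step 1. [r4c9∈{3}] r4c9 is down to just 3. So r4c9=3.
Step 2. [r5c9∈{5}] r5c9's peers cover all but 5 ⇒ r5c9=5.
Step 3. [r5c5∈{2}] r5c5's peers cover all but 2, so r5c5=2.
Step 4. [r8c1∈{3,4,5}] col 1 places 3 nowhere but r8c1. So r8c1=3.
Step 5. [r1c3∈{2,4,7,9}] r1c3 is the only open cell in box 1 admitting 7, so r1c3=7.
Step 6. [r7c9∈{6}] r7c9 has the single candidate 6, so r7c9=6.
Step 7. [r4c2∈{4}] r4c2 is down to just 4 ⇒ r4c2=4.
Step 8. [r1c1∈{4,5,9}] r1c1 is the only open cell in row 1 admitting 9 ⇒ r1c1=9.
Step 9. [r1c8∈{2,4,5,6}] r1c8 is the only open cell in row 1 admitting 4 ⇒ r1c8=4.
Step 10. [r2c1∈{5}] r2c1 has the single candidate 5 ⇒ r2c1=5.
Step 11. [r3c4∈{2,5,7,8}] 8 has one home in col 4: r3c4, so r3c4=8.
Step 12. [r3c7∈{5}] only 5 remains possible at r3c7 ⇒ r3c7=5.
Step 13. [r8c7∈{1}] r8c7's peers cover all but 1 ⇒ r8c7=1.
Step 14. [r6c4∈{3,5,7}] r6c4 is the only open cell in col 4 admitting 7. So r6c4=7.
Step 15. [r3c8∈{2}] only 2 remains possible at r3c8 ⇒ r3c8=2.
Step 16. [r8c8∈{5}] nothing but 5 survives at r8c8, so r8c8=5.
Step 17. [r9c4∈{2,3,5}] col 4 places 3 nowhere but r9c4. So r9c4=3.
Step 18. [r3c5∈{1}] nothing but 1 survives at r3c5, so r3c5=1.
Step 19. [r9c8∈{9}] r9c8 has the single candidate 9. So r9c8=9.
Step 20. [r7c6∈{1,5}] r7c6 is the only open cell in col 6 admitting 1. So r7c6=1.
Step 21. [r2c7∈{3,8}] row 2 places 8 nowhere but r2c7. So r2c7=8.
Step 22. [r1c6∈{2,5}] across col 6, 2 lands solely at r1c6. So r1c6=2.
Step 23. [r6c3∈{2}] r6c3 is down to just 2, so r6c3=2.
Step 24. [r2c3∈{1}] nothing but 1 survives at r2c3 ⇒ r2c3=1.
Step 25. [r9c9∈{2,4}] in row 9, 2 fits only at r9c9. So r9c9=2.
Step 26. [r6c6∈{3,5}] across col 6, 5 lands solely at r6c6 ⇒ r6c6=5.
Step 27. [r6c8∈{6}] only 6 remains possible at r6c8. So r6c8=6.
Step 28. [r8c3∈{4,8}] in row 8, 8 fits only at r8c3, so r8c3=8.
Step 29. [r9c5∈{5}] r9c5 is down to just 5. So r9c5=5.
Step 30. [r4c8∈{1}] r4c8 has the single candidate 1, so r4c8=1.
Step 31. [r7c2∈{5}] r7c2 has the single candidate 5 ⇒ r7c2=5.
Step 32. [r2c5∈{9}] nothing but 9 survives at r2c5. So r2c5=9.
Step 33. [r9c2∈{1}] nothing but 1 survives at r9c2. So r9c2=1.
Step 34. [r7c7∈{3}] r7c7 is down to just 3, so r7c7=3.
Step 35. [r8c2∈{7}] r8c2 is down to just 7 ⇒ r8c2=7.
Step 36. [r2c8∈{3}] r2c8 has the single candidate 3, so r2c8=3.
Step 37. [r6c5∈{4}] nothing but 4 survives at r6c5, so r6c5=4.
Step 38. [r1c4∈{5}] r1c4 is down to just 5 ⇒ r1c4=5.
Step 39. [r6c9∈{8}] r6c9 has the single candidate 8 ⇒ r6c9=8.
Step 40. [r6c2∈{3}] r6c2 has the single candidate 3. So r6c2=3.
Step 41. [r7c3∈{9}] nothing but 9 survives at r7c3, so r7c3=9.
Step 42. [r9c3∈{4}] r9c3 is down to just 4, so r9c3=4.
Step 43. [r5c8∈{7}] nothing but 7 survives at r5c8. So r5c8=7.
Step 44. [r8c9∈{4}] r8c9's peers cover all but 4 ⇒ r8c9=4.
Step 45. [r3c6∈{7}] r3c6 is down to just 7. So r3c6=7.
Step 46. [r8c4∈{2}] only 2 remains possible at r8c4, so r8c4=2.
Step 47. [r8c5∈{6}] r8c5 is down to just 6, so r8c5=6.
Step 48. [r3c1∈{4}] only 4 remains possible at r3c1 ⇒ r3c1=4.
Step 49. [r1c7∈{6}] r1c7's peers cover all but 6, so r1c7=6.
Step 50. [r5c6∈{3}] only 3 remains possible at r5c6. So r5c6=3.
Step 51. [r2c2∈{2}] r2c2 has the single candidate 2. So r2c2=2.
Step 52. [r6c7∈{9}] nothing but 9 survives at r6c7, so r6c7=9.

Answer: 9 8 7 5 3 2 6 4 1 / 5 2 1 6 9 4 8 3 7 / 4 6 3 8 1 7 5 2 9 / 7 4 5 9 8 6 2 1 3 / 8 9 6 1 2 3 4 7 5 / 1 3 2 7 4 5 9 6 8 / 2 5 9 4 7 1 3 8 6 / 3 7 8 2 6 9 1 5 4 / 6 1 4 3 5 8 7 9 2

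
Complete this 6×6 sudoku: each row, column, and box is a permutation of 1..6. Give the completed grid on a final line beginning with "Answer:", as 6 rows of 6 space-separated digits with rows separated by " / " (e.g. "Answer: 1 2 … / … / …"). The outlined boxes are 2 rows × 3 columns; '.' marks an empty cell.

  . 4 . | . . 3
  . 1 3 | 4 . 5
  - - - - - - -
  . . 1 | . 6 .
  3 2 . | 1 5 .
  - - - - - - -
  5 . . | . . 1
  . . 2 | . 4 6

Step 1. [r5c5∈{2,3}] r5c5 is the only open cell in col 5 admitting 3. So r5c5=3.
Step 2. [r2c1∈{2,6}] in row 2, 6 fits only at r2c1 ⇒ r2c1=6.
Step 3. [r3c1∈{4}] nothing but 4 survives at r3c1 ⇒ r3c1=4.
Step 4. [r1c1∈{2}] r1c1 is down to just 2 ⇒ r1c1=2.
Step 5. [r3c6∈{2}] nothing but 2 survives at r3c6. So r3c6=2.
Step 6. [r5c2∈{6}] r5c2's peers cover all but 6, so r5c2=6.
Step 7. [r1c3∈{5}] r1c3 has the single candidate 5, so r1c3=5.
Step 8. [r4c6∈{4}] only 4 remains possible at r4c6. So r4c6=4.
Step 9. [r6c2∈{3}] nothing but 3 survives at r6c2, so r6c2=3.
Step 10. [r6c4∈{5}] nothing but 5 survives at r6c4 ⇒ r6c4=5.
Step 11. [r3c4∈{3}] only 3 remains possible at r3c4 ⇒ r3c4=3.
Step 12. [r5c3∈{4}] r5c3 is down to just 4, so r5c3=4.
Step 13. [r1c4∈{6}] r1c4 is down to just 6 ⇒ r1c4=6.
Step 14. [r3c2∈{5}] r3c2 is down to just 5. So r3c2=5.
Step 15. [r5c4∈{2}] r5c4 is down to just 2, so r5c4=2.
Step 16. [r6c1∈{1}] r6c1 has the single candidate 1 ⇒ r6c1=1.
Step 17. [r1c5∈{1}] r1c5 is down to just 1, so r1c5=1.
Step 18. [r2c5∈{2}] r2c5's peers cover all but 2 ⇒ r2c5=2.
Step 19. [r4c3∈{6}] r4c3 is down to just 6 ⇒ r4c3=6.

Answer: 2 4 5 6 1 3 / 6 1 3 4 2 5 / 4 5 1 3 6 2 / 3 2 6 1 5 4 / 5 6 4 2 3 1 / 1 3 2 5 4 6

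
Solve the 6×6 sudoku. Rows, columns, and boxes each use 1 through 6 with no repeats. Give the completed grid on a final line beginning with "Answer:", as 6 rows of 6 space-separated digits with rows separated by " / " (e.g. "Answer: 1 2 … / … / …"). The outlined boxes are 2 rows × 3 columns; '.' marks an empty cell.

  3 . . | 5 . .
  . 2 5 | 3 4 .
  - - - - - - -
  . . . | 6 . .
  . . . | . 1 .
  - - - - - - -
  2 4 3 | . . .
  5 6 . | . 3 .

Step 1. [r1c2∈{1}] r1c2's peers cover all but 1. So r1c2=1.
Step 2. [r2c1∈{6}] r2c1 is down to just 6. So r2c1=6.
Step 3. [r4c1∈{4}] only 4 remains possible at r4c1. So r4c1=4.
Step 4. [r4c4∈{2}] r4c4 is down to just 2 ⇒ r4c4=2.
Step 5. [r3c5∈{5}] nothing but 5 survives at r3c5 ⇒ r3c5=5.
Step 6. [r5c4∈{1}] r5c4's peers cover all but 1 ⇒ r5c4=1.
Step 7. [r5c5∈{6}] only 6 remains possible at r5c5. So r5c5=6.
Step 8. [r4c6∈{3}] r4c6 is down to just 3. So r4c6=3.
Step 9. [r6c6∈{2,4}] across row 6, 2 lands solely at r6c6, so r6c6=2.
Step 10. [r3c3∈{1,2}] 2 has one home in row 3: r3c3, so r3c3=2.
Step 11. [r1c3∈{4}] r1c3 has the single candidate 4, so r1c3=4.
Step 12. [r5c6∈{5}] r5c6 has the single candidate 5, so r5c6=5.
Step 13. [r3c1∈{1}] r3c1's peers cover all but 1 ⇒ r3c1=1.
Step 14. [r3c6∈{4}] only 4 remains possible at r3c6, so r3c6=4.
Step 15. [r6c4∈{4}] only 4 remains possible at r6c4 ⇒ r6c4=4.
Step 16. [r2c6∈{1}] r2c6's peers cover all but 1. So r2c6=1.
Step 17. [r4c3∈{6}] r4c3 is down to just 6. So r4c3=6.
Step 18. [r1c5∈{2}] r1c5 is down to just 2. So r1c5=2.
Step 19. [r1c6∈{6}] r1c6 has the single candidate 6 ⇒ r1c6=6.
Step 20. [r3c2∈{3}] r3c2 is down to just 3 ⇒ r3c2=3.
Step 21. [r4c2∈{5}] r4c2 has the single candidate 5. So r4c2=5.
Step 22. [r6c3∈{1}] nothing but 1 survives at r6c3, so r6c3=1.

Answer: 3 1 4 5 2 6 / 6 2 5 3 4 1 / 1 3 2 6 5 4 / 4 5 6 2 1 3 / 2 4 3 1 6 5 / 5 6 1 4 3 2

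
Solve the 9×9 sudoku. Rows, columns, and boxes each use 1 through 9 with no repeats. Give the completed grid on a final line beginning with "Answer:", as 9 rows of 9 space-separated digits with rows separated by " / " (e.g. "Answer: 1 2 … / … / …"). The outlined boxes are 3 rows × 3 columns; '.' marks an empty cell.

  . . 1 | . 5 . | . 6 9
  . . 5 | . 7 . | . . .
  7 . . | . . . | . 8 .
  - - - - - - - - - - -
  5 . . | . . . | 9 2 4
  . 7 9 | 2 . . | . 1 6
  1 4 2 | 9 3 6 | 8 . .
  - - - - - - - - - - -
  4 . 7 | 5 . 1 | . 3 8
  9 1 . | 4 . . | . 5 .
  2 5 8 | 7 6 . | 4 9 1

Step 1. [r1c6∈{2,3,4,8}] row 1 places 4 nowhere but r1c6 ⇒ r1c6=4.
Step 2. [r2c1∈{3,6,8}] col 1 places 6 nowhere but r2c1. So r2c1=6.
Step 3. [r5c7∈{3,5}] box 6 places 3 nowhere but r5c7, so r5c7=3.
Step 4. [r1c1∈{3,8}] r1c1 is the only open cell in col 1 admitting 3. So r1c1=3.
Step 5. [r1c4∈{8}] r1c4 has the single candidate 8 ⇒ r1c4=8.
Step 6. [r7c2∈{6}] only 6 remains possible at r7c2. So r7c2=6.
Step 7. [r7c7∈{2}] r7c7 is down to just 2. So r7c7=2.
Step 8. [r4c4∈{1}] only 1 remains possible at r4c4. So r4c4=1.
Step 9. [r4c5∈{8}] r4c5 has the single candidate 8 ⇒ r4c5=8.
Step 10. [r2c4∈{3}] only 3 remains possible at r2c4. So r2c4=3.
Step 11. [r2c9∈{2}] only 2 remains possible at r2c9 ⇒ r2c9=2.
Step 12. [r3c5∈{1,2,9}] across col 5, 1 lands solely at r3c5, so r3c5=1.
Step 13. [r3c6∈{2,9}] 2 has one home in box 2: r3c6 ⇒ r3c6=2.
Step 14. [r8c3∈{3}] r8c3 is down to just 3, so r8c3=3.
Step 15. [r6c9∈{5,7}] r6c9 is the only open cell in row 6 admitting 5. So r6c9=5.
Step 16. [r8c9∈{7}] nothing but 7 survives at r8c9. So r8c9=7.
Step 17. [r3c2∈{9}] r3c2 is down to just 9, so r3c2=9.
Step 18. [r4c3∈{6}] r4c3 is down to just 6, so r4c3=6.
Step 19. [r5c1∈{8}] r5c1 has the single candidate 8. So r5c1=8.
Step 20. [r9c6∈{3}] nothing but 3 survives at r9c6 ⇒ r9c6=3.
Step 21. [r2c7∈{1}] only 1 remains possible at r2c7. So r2c7=1.
Step 22. [r5c5∈{4}] nothing but 4 survives at r5c5. So r5c5=4.
Step 23. [r6c8∈{7}] r6c8 is down to just 7. So r6c8=7.
Step 24. [r3c9∈{3}] nothing but 3 survives at r3c9 ⇒ r3c9=3.
Step 25. [r3c3∈{4}] r3c3 is down to just 4, so r3c3=4.
Step 26. [r3c7∈{5}] r3c7 has the single candidate 5. So r3c7=5.
Step 27. [r8c6∈{8}] r8c6 has the single candidate 8. So r8c6=8.
Step 28. [r2c8∈{4}] r2c8 is down to just 4, so r2c8=4.
Step 29. [r4c2∈{3}] r4c2 has the single candidate 3. So r4c2=3.
Step 30. [r1c2∈{2}] nothing but 2 survives at r1c2, so r1c2=2.
Step 31. [r2c2∈{8}] r2c2 is down to just 8. So r2c2=8.
Step 32. [r8c5∈{2}] r8c5 has the single candidate 2, so r8c5=2.
Step 33. [r4c6∈{7}] only 7 remains possible at r4c6, so r4c6=7.
Step 34. [r7c5∈{9}] r7c5 has the single candidate 9 ⇒ r7c5=9.
Step 35. [r2c6∈{9}] r2c6 has the single candidate 9, so r2c6=9.
Step 36. [r1c7∈{7}] r1c7's peers cover all but 7 ⇒ r1c7=7.
Step 37. [r5c6∈{5}] r5c6 has the single candidate 5, so r5c6=5.
Step 38. [r8c7∈{6}] nothing but 6 survives at r8c7 ⇒ r8c7=6.
Step 39. [r3c4∈{6}] r3c4's peers cover all but 6 ⇒ r3c4=6.

Answer: 3 2 1 8 5 4 7 6 9 / 6 8 5 3 7 9 1 4 2 / 7 9 4 6 1 2 5 8 3 / 5 3 6 1 8 7 9 2 4 / 8 7 9 2 4 5 3 1 6 / 1 4 2 9 3 6 8 7 5 / 4 6 7 5 9 1 2 3 8 / 9 1 3 4 2 8 6 5 7 / 2 5 8 7 6 3 4 9 1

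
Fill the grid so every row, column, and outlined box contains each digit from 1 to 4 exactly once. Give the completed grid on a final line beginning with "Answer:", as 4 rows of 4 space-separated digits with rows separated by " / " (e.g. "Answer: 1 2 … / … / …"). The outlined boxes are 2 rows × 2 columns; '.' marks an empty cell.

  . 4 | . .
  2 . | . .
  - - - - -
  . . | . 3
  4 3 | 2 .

Step 1. [r2c2∈{1}] nothing but 1 survives at r2c2, so r2c2=1.
Step 2. [r3c3∈{1,4}] 4 has one home in row 3: r3c3 ⇒ r3c3=4.
Step 3. [r1c3∈{1,3}] r1c3 is the only open cell in col 3 admitting 1. So r1c3=1.
Step 4. [r2c4∈{4}] r2c4's peers cover all but 4. So r2c4=4.
Step 5. [r1c1∈{3}] r1c1's peers cover all but 3. So r1c1=3.
Step 6. [r2c3∈{3}] r2c3 is down to just 3, so r2c3=3.
Step 7. [r3c2∈{2}] r3c2 is down to just 2, so r3c2=2.
Step 8. [r1c4∈{2}] only 2 remains possible at r1c4. So r1c4=2.
Step 9. [r4c4∈{1}] r4c4's peers cover all but 1 ⇒ r4c4=1.
Step 10. [r3c1∈{1}] r3c1's peers cover all but 1, so r3c1=1.

Answer: 3 4 1 2 / 2 1 3 4 / 1 2 4 3 / 4 3 2 1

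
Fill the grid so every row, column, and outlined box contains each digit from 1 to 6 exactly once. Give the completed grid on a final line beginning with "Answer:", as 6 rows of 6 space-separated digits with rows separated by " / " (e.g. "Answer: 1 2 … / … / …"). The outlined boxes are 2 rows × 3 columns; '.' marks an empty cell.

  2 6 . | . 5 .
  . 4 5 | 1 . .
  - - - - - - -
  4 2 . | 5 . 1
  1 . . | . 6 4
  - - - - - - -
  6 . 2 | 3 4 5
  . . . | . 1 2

Step 1. [r4c3∈{3}] r4c3 is down to just 3 ⇒ r4c3=3.
Step 2. [r2c1∈{3}] nothing but 3 survives at r2c1. So r2c1=3.
Step 3. [r6c1∈{5}] r6c1 is down to just 5 ⇒ r6c1=5.
Step 4. [r6c2∈{3}] nothing but 3 survives at r6c2 ⇒ r6c2=3.
Step 5. [r4c2∈{5}] nothing but 5 survives at r4c2 ⇒ r4c2=5.
Step 6. [r2c5∈{2}] r2c5's peers cover all but 2. So r2c5=2.
Step 7. [r3c5∈{3}] r3c5 has the single candidate 3. So r3c5=3.
Step 8. [r1c6∈{3}] r1c6 has the single candidate 3. So r1c6=3.
Step 9. [r6c3∈{4}] nothing but 4 survives at r6c3. So r6c3=4.
Step 10. [r2c6∈{6}] r2c6's peers cover all but 6. So r2c6=6.
Step 11. [r5c2∈{1}] nothing but 1 survives at r5c2 ⇒ r5c2=1.
Step 12. [r3c3∈{6}] r3c3 has the single candidate 6 ⇒ r3c3=6.
Step 13. [r4c4∈{2}] r4c4's peers cover all but 2. So r4c4=2.
Step 14. [r1c3∈{1}] nothing but 1 survives at r1c3, so r1c3=1.
Step 15. [r6c4∈{6}] nothing but 6 survives at r6c4, so r6c4=6.
Step 16. [r1c4∈{4}] only 4 remains possible at r1c4, so r1c4=4.

Answer: 2 6 1 4 5 3 / 3 4 5 1 2 6 / 4 2 6 5 3 1 / 1 5 3 2 6 4 / 6 1 2 3 4 5 / 5 3 4 6 1 2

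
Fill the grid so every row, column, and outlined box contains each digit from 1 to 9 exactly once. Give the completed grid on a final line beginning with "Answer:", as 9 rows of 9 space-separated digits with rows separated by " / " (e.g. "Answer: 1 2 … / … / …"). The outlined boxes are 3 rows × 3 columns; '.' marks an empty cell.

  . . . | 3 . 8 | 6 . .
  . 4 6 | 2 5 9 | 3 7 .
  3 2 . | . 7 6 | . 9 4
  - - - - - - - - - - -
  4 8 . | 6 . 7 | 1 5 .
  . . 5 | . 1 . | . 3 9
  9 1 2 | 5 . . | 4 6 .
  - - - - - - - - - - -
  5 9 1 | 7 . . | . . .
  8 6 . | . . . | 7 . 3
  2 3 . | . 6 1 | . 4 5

Step 1. [r7c8∈{2,8}] r7c8 is the only open cell in col 8 admitting 8. So r7c8=8.
Step 2. [r7c7∈{2}] only 2 remains possible at r7c7 ⇒ r7c7=2.
Step 3. [r6c6∈{3}] only 3 remains possible at r6c6 ⇒ r6c6=3.
Step 4. [r7c6∈{4}] only 4 remains possible at r7c6. So r7c6=4.
Step 5. [r2c9∈{1,8}] in row 2, 8 fits only at r2c9, so r2c9=8.
Step 6. [r1c9∈{1,2}] col 9 places 1 nowhere but r1c9 ⇒ r1c9=1.
Step 7. [r1c1∈{7}] nothing but 7 survives at r1c1, so r1c1=7.
Step 8. [r5c6∈{2}] r5c6 has the single candidate 2 ⇒ r5c6=2.
Step 9. [r9c4∈{8,9}] across row 9, 8 lands solely at r9c4 ⇒ r9c4=8.
Step 10. [r8c5∈{2,9}] across row 8, 2 lands solely at r8c5 ⇒ r8c5=2.
Step 11. [r1c5∈{4}] r1c5 has the single candidate 4 ⇒ r1c5=4.
Step 12. [r6c5∈{8}] r6c5 has the single candidate 8, so r6c5=8.
Step 13. [r4c5∈{9}] nothing but 9 survives at r4c5. So r4c5=9.
Step 14. [r5c2∈{7}] only 7 remains possible at r5c2 ⇒ r5c2=7.
Step 15. [r9c3∈{7}] r9c3 is down to just 7. So r9c3=7.
Step 16. [r4c9∈{2}] nothing but 2 survives at r4c9 ⇒ r4c9=2.
Step 17. [r8c3∈{4}] only 4 remains possible at r8c3 ⇒ r8c3=4.
Step 18. [r5c7∈{8}] only 8 remains possible at r5c7, so r5c7=8.
Step 19. [r5c4∈{4}] r5c4 is down to just 4, so r5c4=4.
Step 20. [r3c4∈{1}] only 1 remains possible at r3c4 ⇒ r3c4=1.
Step 21. [r1c8∈{2}] r1c8's peers cover all but 2. So r1c8=2.
Step 22. [r6c9∈{7}] r6c9 has the single candidate 7, so r6c9=7.
Step 23. [r9c7∈{9}] nothing but 9 survives at r9c7. So r9c7=9.
Step 24. [r8c8∈{1}] r8c8's peers cover all but 1 ⇒ r8c8=1.
Step 25. [r4c3∈{3}] nothing but 3 survives at r4c3. So r4c3=3.
Step 26. [r3c3∈{8}] r3c3 is down to just 8 ⇒ r3c3=8.
Step 27. [r5c1∈{6}] only 6 remains possible at r5c1, so r5c1=6.
Step 28. [r8c6∈{5}] r8c6 is down to just 5 ⇒ r8c6=5.
Step 29. [r8c4∈{9}] r8c4 has the single candidate 9. So r8c4=9.
Step 30. [r7c9∈{6}] nothing but 6 survives at r7c9. So r7c9=6.
Step 31. [r2c1∈{1}] nothing but 1 survives at r2c1, so r2c1=1.
Step 32. [r1c3∈{9}] nothing but 9 survives at r1c3 ⇒ r1c3=9.
Step 33. [r3c7∈{5}] nothing but 5 survives at r3c7, so r3c7=5.
Step 34. [r1c2∈{5}] r1c2 has the single candidate 5, so r1c2=5.
Step 35. [r7c5∈{3}] nothing but 3 survives at r7c5. So r7c5=3.

Answer: 7 5 9 3 4 8 6 2 1 / 1 4 6 2 5 9 3 7 8 / 3 2 8 1 7 6 5 9 4 / 4 8 3 6 9 7 1 5 2 / 6 7 5 4 1 2 8 3 9 / 9 1 2 5 8 3 4 6 7 / 5 9 1 7 3 4 2 8 6 / 8 6 4 9 2 5 7 1 3 / 2 3 7 8 6 1 9 4 5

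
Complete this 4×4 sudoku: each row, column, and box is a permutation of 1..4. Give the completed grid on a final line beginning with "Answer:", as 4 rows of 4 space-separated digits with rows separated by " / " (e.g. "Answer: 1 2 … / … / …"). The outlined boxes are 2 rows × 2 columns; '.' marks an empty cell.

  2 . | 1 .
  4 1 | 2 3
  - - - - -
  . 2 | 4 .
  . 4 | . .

Step 1. [r3c1∈{1,3}] 3 has one home in row 3: r3c1 ⇒ r3c1=3.
Step 2. [r4c4∈{1,2}] row 4 places 2 nowhere but r4c4, so r4c4=2.
Step 3. [r1c2∈{3}] only 3 remains possible at r1c2 ⇒ r1c2=3.
Step 4. [r3c4∈{1}] r3c4 is down to just 1 ⇒ r3c4=1.
Step 5. [r4c1∈{1}] r4c1's peers cover all but 1 ⇒ r4c1=1.
Step 6. [r1c4∈{4}] r1c4's peers cover all but 4. So r1c4=4.
Step 7. [r4c3∈{3}] only 3 remains possible at r4c3 ⇒ r4c3=3.

Answer: 2 3 1 4 / 4 1 2 3 / 3 2 4 1 / 1 4 3 2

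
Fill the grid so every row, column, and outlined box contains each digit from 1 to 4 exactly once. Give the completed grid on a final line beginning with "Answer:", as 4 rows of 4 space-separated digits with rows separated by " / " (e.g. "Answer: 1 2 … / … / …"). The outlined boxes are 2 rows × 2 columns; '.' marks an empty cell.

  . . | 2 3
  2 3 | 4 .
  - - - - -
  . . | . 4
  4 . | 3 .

Step 1. [r3c3∈{1}] nothing but 1 survives at r3c3. So r3c3=1.
Step 2. [r4c2∈{1,2}] in row 4, 1 fits only at r4c2, so r4c2=1.
Step 3. [r1c2∈{4}] r1c2 has the single candidate 4 ⇒ r1c2=4.
Step 4. [r3c1∈{3}] only 3 remains possible at r3c1. So r3c1=3.
Step 5. [r1c1∈{1}] r1c1's peers cover all but 1 ⇒ r1c1=1.
Step 6. [r2c4∈{1}] r2c4's peers cover all but 1, so r2c4=1.
Step 7. [r3c2∈{2}] nothing but 2 survives at r3c2 ⇒ r3c2=2.
Step 8. [r4c4∈{2}] r4c4's peers cover all but 2 ⇒ r4c4=2.

Answer: 1 4 2 3 / 2 3 4 1 / 3 2 1 4 / 4 1 3 2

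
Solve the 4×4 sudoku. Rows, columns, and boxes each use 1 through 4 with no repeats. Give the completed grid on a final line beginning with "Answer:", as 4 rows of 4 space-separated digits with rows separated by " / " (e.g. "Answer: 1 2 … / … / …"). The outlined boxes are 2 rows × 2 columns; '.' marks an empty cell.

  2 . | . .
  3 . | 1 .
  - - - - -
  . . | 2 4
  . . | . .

Step 1. [r4c2∈{1,2,3,4}] in row 4, 2 fits only at r4c2, so r4c2=2.
Step 2. [r4c3∈{3}] r4c3's peers cover all but 3, so r4c3=3.
Step 3. [r3c1∈{1}] r3c1's peers cover all but 1. So r3c1=1.
Step 4. [r1c3∈{4}] r1c3 has the single candidate 4. So r1c3=4.
Step 5. [r4c1∈{4}] r4c1 has the single candidate 4, so r4c1=4.
Step 6. [r1c4∈{3}] r1c4 has the single candidate 3. So r1c4=3.
Step 7. [r2c2∈{4}] only 4 remains possible at r2c2, so r2c2=4.
Step 8. [r3c2∈{3}] only 3 remains possible at r3c2 ⇒ r3c2=3.
Step 9. [r2c4∈{2}] only 2 remains possible at r2c4, so r2c4=2.
Step 10. [r4c4∈{1}] only 1 remains possible at r4c4. So r4c4=1.
Step 11. [r1c2∈{1}] r1c2's peers cover all but 1 ⇒ r1c2=1.

Answer: 2 1 4 3 / 3 4 1 2 / 1 3 2 4 / 4 2 3 1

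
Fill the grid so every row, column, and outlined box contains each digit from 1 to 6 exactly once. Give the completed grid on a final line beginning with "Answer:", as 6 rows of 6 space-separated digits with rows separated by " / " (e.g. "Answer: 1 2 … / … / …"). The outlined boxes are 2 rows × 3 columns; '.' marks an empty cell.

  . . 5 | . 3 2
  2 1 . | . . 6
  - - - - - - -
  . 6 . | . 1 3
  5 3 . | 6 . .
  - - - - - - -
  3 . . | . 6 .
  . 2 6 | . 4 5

Step 1. [r3c1∈{4}] r3c1's peers cover all but 4, so r3c1=4.
Step 2. [r5c6∈{1}] only 1 remains possible at r5c6. So r5c6=1.
Step 3. [r1c2∈{4}] nothing but 4 survives at r1c2 ⇒ r1c2=4.
Step 4. [r4c5∈{2}] r4c5 has the single candidate 2, so r4c5=2.
Step 5. [r2c5∈{5}] only 5 remains possible at r2c5, so r2c5=5.
Step 6. [r2c4∈{4}] r2c4's peers cover all but 4. So r2c4=4.
Step 7. [r6c4∈{3}] r6c4 is down to just 3, so r6c4=3.
Step 8. [r6c1∈{1}] nothing but 1 survives at r6c1 ⇒ r6c1=1.
Step 9. [r3c4∈{5}] r3c4 has the single candidate 5, so r3c4=5.
Step 10. [r5c2∈{5}] r5c2 has the single candidate 5. So r5c2=5.
Step 11. [r3c3∈{2}] r3c3 has the single candidate 2, so r3c3=2.
Step 12. [r4c6∈{4}] r4c6 is down to just 4, so r4c6=4.
Step 13. [r1c4∈{1}] r1c4 is down to just 1 ⇒ r1c4=1.
Step 14. [r2c3∈{3}] only 3 remains possible at r2c3. So r2c3=3.
Step 15. [r4c3∈{1}] nothing but 1 survives at r4c3, so r4c3=1.
Step 16. [r5c4∈{2}] r5c4's peers cover all but 2. So r5c4=2.
Step 17. [r5c3∈{4}] only 4 remains possible at r5c3. So r5c3=4.
Step 18. [r1c1∈{6}] only 6 remains possible at r1c1 ⇒ r1c1=6.

Answer: 6 4 5 1 3 2 / 2 1 3 4 5 6 / 4 6 2 5 1 3 / 5 3 1 6 2 4 / 3 5 4 2 6 1 / 1 2 6 3 4 5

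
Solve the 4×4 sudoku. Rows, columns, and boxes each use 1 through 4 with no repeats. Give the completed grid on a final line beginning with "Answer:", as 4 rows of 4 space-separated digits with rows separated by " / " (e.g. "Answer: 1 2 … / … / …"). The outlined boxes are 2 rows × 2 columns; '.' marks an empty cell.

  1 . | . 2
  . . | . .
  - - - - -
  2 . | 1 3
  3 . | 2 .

Step 1. [r2c1∈{4}] r2c1 is down to just 4. So r2c1=4.
Step 2. [r1c2∈{3}] r1c2 has the single candidate 3 ⇒ r1c2=3.
Step 3. [r3c2∈{4}] r3c2 has the single candidate 4. So r3c2=4.
Step 4. [r2c4∈{1}] r2c4 has the single candidate 1. So r2c4=1.
Step 5. [r4c4∈{4}] r4c4 has the single candidate 4, so r4c4=4.
Step 6. [r2c2∈{2}] r2c2 has the single candidate 2, so r2c2=2.
Step 7. [r1c3∈{4}] only 4 remains possible at r1c3. So r1c3=4.
Step 8. [r4c2∈{1}] r4c2 is down to just 1, so r4c2=1.
Step 9. [r2c3∈{3}] nothing but 3 survives at r2c3, so r2c3=3.

Answer: 1 3 4 2 / 4 2 3 1 / 2 4 1 3 / 3 1 2 4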